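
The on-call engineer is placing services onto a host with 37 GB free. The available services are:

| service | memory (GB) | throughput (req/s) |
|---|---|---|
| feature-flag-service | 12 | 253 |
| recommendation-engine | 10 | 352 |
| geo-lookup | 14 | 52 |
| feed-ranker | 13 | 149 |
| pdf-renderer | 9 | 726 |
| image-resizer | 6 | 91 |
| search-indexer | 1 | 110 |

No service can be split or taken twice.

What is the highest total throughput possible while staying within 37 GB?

1441

The ratio ordering already packs tightly: feature-flag-service + recommendation-engine + pdf-renderer + search-indexer, 32 GB, 1441.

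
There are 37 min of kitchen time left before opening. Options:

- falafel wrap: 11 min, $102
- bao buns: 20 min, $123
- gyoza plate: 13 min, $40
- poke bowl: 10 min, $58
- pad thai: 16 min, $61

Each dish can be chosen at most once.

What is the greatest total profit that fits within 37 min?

Falafel wrap + bao buns uses 31 of the 37 min and totals 225.
No other feasible combination exceeds 225.

225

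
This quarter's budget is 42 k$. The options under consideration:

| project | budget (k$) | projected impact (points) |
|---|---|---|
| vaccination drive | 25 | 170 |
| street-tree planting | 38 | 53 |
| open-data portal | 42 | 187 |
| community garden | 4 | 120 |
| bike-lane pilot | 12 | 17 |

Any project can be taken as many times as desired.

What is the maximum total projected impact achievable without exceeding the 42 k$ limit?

Density check — community garden 30.00, vaccination drive 6.80, open-data portal 4.45, bike-lane pilot 1.42 are the best per k$.
Best packing: 10×community garden — 40 k$, 1200 total.
Nothing else within 42 k$ beats 1200.

1200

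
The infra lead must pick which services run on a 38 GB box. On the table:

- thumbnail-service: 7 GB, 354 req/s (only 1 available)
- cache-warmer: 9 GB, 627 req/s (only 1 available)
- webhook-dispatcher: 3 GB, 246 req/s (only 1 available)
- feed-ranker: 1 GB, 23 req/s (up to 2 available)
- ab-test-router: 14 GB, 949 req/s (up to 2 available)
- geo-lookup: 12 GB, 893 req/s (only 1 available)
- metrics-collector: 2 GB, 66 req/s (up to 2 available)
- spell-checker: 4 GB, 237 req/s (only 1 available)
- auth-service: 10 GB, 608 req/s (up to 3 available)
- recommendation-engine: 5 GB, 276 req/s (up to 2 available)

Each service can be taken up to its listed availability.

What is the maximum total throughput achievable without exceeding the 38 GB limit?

2715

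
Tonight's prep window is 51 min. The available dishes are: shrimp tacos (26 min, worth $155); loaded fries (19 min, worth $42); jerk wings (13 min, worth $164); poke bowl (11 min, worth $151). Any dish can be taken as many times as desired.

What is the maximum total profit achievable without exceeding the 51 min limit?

643

By profit per min: poke bowl 13.73, jerk wings 12.62, shrimp tacos 5.96 lead.
A density-first pass picks 4×poke bowl — 604 at 44 min.
Dropping 3×poke bowl frees 33 min; slotting in 3×jerk wings (39 min) lifts the total to 643 at 50 min.
The spare 1 min is too small for any remaining dish, and no exchange beats 643.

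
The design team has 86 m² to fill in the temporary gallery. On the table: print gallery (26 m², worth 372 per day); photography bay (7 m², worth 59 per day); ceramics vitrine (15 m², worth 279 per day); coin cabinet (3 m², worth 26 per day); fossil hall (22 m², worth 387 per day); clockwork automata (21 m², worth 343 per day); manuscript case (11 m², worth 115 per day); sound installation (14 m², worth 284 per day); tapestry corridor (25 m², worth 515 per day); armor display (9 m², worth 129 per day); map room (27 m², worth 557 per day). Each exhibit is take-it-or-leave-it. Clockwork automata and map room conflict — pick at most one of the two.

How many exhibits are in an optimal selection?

5

Optimal total is 1661.
For example ceramics vitrine + coin cabinet + sound installation + tapestry corridor + map room achieves it, using 84 m².
All optima have 5 exhibits.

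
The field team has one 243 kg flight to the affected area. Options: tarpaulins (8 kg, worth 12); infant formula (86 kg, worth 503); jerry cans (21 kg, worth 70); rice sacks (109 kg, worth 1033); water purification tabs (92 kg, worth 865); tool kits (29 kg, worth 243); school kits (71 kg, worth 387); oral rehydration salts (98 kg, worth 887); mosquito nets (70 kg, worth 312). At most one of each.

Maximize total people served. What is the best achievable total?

2163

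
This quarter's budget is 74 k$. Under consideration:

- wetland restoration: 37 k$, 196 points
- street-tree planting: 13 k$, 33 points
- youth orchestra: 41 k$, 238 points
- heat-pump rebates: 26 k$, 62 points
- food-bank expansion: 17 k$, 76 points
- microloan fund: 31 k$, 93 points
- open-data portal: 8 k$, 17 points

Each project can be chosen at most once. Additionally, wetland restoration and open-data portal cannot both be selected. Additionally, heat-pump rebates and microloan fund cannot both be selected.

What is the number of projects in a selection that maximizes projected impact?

The maximum projected impact within 74 k$ is 347.
One optimal bundle: street-tree planting + youth orchestra + food-bank expansion (71 k$).
Any selection reaching 347 contains exactly 3 projects.

3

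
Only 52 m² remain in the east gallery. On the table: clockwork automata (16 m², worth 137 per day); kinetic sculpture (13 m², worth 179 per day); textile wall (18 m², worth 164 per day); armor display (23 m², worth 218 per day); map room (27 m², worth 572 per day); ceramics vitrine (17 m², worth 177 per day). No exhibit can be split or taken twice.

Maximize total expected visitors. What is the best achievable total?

790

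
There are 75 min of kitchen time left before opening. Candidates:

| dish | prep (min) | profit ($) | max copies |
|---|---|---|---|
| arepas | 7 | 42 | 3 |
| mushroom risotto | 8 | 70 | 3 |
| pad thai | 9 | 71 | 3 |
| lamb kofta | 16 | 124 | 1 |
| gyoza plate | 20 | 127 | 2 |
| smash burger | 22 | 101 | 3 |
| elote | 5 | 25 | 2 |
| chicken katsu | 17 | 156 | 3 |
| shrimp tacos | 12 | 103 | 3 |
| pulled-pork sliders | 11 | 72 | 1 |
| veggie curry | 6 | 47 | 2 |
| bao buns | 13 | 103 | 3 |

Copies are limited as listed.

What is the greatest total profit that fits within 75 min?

678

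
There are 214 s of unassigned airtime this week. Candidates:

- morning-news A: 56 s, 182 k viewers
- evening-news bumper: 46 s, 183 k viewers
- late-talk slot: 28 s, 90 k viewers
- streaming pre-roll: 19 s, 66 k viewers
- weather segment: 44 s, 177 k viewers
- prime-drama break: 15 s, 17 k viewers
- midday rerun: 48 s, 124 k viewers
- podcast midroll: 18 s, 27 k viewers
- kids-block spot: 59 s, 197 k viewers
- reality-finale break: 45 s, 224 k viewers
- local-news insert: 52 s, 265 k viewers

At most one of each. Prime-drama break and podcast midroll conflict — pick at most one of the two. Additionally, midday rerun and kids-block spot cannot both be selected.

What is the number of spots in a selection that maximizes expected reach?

The maximum expected reach within 214 s is 915.
One optimal bundle: evening-news bumper + streaming pre-roll + weather segment + reality-finale break + local-news insert (206 s).
Every optimal selection uses 5 spots.

5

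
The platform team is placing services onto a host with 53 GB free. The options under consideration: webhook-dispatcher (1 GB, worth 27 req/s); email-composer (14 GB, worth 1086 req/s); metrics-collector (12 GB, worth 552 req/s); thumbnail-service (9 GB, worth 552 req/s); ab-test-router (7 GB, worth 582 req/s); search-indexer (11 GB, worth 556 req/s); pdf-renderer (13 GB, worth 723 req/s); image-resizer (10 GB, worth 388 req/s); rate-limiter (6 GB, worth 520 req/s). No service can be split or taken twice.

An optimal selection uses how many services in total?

Optimal total is 3494.
For example webhook-dispatcher + email-composer + ab-test-router + search-indexer + pdf-renderer + rate-limiter achieves it, using 52 GB.
All optima have 6 services.

6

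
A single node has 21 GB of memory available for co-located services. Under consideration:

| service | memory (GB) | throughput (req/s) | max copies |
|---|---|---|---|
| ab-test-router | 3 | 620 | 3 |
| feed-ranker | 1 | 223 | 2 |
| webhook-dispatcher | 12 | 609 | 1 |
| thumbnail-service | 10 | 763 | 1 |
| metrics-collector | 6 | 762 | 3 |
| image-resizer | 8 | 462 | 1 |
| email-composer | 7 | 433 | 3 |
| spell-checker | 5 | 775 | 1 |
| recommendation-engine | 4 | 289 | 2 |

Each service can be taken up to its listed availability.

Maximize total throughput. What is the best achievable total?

3620

By throughput per GB: feed-ranker 223.00, ab-test-router 206.67, spell-checker 155.00, metrics-collector 127.00 lead.
Filling by ratio: 3×ab-test-router + 2×feed-ranker + spell-checker + recommendation-engine for 3370, with 1 GB left unused.
Replace feed-ranker and recommendation-engine with metrics-collector: the trade gains 250 net, giving 3620 at 21 GB.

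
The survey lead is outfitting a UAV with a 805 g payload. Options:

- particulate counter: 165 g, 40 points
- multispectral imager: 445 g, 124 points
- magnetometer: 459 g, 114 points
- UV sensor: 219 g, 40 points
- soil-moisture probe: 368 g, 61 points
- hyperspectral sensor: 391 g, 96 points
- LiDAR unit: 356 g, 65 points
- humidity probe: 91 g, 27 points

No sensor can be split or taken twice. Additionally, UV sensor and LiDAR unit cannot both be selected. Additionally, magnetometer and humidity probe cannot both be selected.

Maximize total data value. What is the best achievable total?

191

Particulate counter + multispectral imager + humidity probe uses 701 of the 805 g and totals 191.
The spare 104 g is too small for any remaining sensor, and no feasible exchange beats 191.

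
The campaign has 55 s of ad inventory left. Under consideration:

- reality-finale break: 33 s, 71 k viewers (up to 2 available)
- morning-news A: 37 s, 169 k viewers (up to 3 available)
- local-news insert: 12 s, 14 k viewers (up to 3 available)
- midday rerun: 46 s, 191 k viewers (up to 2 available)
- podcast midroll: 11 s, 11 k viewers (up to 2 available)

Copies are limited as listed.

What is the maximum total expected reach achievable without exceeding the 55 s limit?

Ranking by ratio (expected reach/s): morning-news A 4.57, midday rerun 4.15, reality-finale break 2.15, local-news insert 1.17.
Greedy by ratio would take morning-news A + local-news insert: 49 s used, total 183.
The 49 s tied up in morning-news A and local-news insert is better spent on midday rerun — total rises to 191 (46 s).

191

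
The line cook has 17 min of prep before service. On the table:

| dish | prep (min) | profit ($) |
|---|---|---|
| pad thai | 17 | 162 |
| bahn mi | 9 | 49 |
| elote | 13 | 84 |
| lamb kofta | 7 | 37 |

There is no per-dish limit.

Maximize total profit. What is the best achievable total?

162

Density check — pad thai 9.53, elote 6.46, bahn mi 5.44 are the best per min.
Taking pad thai: 17 min used, 162 in profit.
No other feasible combination exceeds 162.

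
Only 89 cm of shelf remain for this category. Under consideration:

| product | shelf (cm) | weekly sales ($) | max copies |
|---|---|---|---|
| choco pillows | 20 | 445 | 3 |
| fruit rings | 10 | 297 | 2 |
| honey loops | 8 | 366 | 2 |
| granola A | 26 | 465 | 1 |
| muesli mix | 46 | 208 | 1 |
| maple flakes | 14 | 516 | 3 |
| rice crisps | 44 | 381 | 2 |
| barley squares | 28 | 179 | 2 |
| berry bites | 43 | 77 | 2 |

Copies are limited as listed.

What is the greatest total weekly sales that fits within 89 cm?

3022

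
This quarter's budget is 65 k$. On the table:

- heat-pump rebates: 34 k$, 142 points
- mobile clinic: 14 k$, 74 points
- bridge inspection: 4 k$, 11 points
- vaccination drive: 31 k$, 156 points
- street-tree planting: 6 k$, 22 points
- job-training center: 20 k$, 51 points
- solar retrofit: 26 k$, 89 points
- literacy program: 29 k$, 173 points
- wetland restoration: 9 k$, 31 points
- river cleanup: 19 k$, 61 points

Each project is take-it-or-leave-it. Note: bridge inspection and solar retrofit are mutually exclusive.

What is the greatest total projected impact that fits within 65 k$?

340

The ratio heuristic lands on mobile clinic + bridge inspection + street-tree planting + literacy program + wetland restoration (311) but leaves 3 k$ idle.
Replace mobile clinic and street-tree planting and wetland restoration with vaccination drive: the trade gains 29 net, giving 340 at 64 k$.
Runner-up vaccination drive + literacy program tops out at 329.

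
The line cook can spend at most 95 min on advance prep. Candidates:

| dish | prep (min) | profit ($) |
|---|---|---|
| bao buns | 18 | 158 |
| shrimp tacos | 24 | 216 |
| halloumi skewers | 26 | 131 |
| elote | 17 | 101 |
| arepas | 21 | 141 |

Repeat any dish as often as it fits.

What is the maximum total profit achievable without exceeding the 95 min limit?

806

The ratio ordering already packs tightly: bao buns + 3×shrimp tacos, 90 min, 806.
The spare 5 min is too small for any remaining dish, and no exchange beats 806.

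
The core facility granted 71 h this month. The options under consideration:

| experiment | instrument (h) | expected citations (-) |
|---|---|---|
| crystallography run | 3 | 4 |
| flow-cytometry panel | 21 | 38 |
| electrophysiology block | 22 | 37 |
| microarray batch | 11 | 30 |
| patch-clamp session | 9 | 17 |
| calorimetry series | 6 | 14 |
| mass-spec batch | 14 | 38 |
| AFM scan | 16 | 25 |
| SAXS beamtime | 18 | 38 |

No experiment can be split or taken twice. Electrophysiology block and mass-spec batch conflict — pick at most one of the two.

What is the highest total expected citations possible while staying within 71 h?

158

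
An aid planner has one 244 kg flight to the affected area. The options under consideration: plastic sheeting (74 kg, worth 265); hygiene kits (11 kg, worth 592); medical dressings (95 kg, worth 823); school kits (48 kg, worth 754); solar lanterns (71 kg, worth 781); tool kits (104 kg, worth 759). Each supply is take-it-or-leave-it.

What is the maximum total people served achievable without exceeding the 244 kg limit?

2950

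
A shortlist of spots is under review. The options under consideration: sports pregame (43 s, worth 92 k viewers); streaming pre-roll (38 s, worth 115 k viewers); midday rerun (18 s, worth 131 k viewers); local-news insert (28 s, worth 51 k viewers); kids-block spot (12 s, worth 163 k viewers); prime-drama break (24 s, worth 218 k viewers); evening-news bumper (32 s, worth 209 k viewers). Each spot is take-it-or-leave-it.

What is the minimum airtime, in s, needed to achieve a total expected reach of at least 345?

Minimise s subject to total expected reach ≥ 345.
kids-block spot + prime-drama break: 381 expected reach at 36 s.
Below 36 s the best achievable stays under 345.

36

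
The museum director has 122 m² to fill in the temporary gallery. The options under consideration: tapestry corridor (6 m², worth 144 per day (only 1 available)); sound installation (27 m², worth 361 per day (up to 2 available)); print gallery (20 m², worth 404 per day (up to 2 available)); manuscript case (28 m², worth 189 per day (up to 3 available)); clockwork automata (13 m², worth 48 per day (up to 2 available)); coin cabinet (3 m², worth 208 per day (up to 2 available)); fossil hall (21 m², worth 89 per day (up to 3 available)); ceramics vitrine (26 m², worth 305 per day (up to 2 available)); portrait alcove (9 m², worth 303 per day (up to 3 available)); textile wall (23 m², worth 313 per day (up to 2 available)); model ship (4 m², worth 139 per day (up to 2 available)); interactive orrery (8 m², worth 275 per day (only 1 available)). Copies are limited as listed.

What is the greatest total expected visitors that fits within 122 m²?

3191

Greedy by ratio would take tapestry corridor + 2×print gallery + 2×coin cabinet + 3×portrait alcove + textile wall + 2×model ship + interactive orrery: 118 m² used, total 3143.
Dropping textile wall frees 23 m²; slotting in sound installation (27 m²) lifts the total to 3191 at 122 m².
No other feasible combination exceeds 3191.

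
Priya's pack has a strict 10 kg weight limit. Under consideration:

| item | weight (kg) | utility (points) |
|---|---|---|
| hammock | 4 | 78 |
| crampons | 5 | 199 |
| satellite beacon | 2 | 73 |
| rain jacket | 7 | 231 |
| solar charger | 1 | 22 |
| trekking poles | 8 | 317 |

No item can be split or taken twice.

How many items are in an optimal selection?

2

The maximum utility within 10 kg is 390.
One optimal bundle: satellite beacon + trekking poles (10 kg).
All optima have 2 items.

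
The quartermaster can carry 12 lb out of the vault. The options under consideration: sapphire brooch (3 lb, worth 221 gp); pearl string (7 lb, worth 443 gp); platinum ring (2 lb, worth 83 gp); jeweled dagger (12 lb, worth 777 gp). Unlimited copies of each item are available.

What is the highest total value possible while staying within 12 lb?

884

The ratio ordering already packs tightly: 4×sapphire brooch, 12 lb, 884.
Every other selection either busts 12 lb or fails to beat 884.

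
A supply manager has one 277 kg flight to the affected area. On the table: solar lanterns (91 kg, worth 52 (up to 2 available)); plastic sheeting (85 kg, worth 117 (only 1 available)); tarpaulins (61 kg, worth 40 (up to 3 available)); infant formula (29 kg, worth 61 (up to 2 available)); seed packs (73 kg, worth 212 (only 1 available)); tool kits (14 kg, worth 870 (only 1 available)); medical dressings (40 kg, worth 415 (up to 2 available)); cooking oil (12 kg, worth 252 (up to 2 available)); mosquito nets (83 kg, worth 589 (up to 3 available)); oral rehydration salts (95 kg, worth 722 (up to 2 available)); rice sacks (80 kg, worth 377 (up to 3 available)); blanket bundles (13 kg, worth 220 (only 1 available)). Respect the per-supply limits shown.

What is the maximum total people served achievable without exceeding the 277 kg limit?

Density check — tool kits 62.14, cooking oil 21.00, blanket bundles 16.92, medical dressings 10.38 are the best per kg.
A density-first pass picks infant formula + tool kits + 2×medical dressings + 2×cooking oil + oral rehydration salts + blanket bundles — 3207 at 255 kg.
Replace infant formula and medical dressings with mosquito nets: the trade gains 113 net, giving 3320 at 269 kg.
Nothing else within 277 kg beats 3320.

3320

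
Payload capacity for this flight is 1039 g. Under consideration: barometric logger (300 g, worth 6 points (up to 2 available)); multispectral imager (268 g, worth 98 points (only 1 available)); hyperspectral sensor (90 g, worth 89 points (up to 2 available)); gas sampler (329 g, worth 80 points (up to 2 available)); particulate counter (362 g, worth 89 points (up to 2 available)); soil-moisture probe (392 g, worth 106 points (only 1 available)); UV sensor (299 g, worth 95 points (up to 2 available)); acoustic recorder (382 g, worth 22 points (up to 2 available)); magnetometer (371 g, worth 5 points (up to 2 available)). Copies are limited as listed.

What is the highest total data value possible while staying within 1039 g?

382

A density-first pass picks multispectral imager + 2×hyperspectral sensor + UV sensor — 371 at 747 g.
Replace UV sensor with soil-moisture probe: the trade gains 11 net, giving 382 at 840 g.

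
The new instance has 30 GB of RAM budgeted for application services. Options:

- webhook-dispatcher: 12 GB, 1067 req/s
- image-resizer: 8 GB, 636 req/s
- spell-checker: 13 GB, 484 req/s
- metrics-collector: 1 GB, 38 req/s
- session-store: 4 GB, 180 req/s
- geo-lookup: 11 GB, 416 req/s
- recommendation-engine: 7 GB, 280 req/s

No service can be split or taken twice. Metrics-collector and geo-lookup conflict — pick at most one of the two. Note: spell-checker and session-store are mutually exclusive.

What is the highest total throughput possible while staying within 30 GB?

Filling by ratio: webhook-dispatcher + image-resizer + metrics-collector + session-store for 1921, with 5 GB left unused.
The 4 GB tied up in session-store is better spent on recommendation-engine — total rises to 2021 (28 GB).

2021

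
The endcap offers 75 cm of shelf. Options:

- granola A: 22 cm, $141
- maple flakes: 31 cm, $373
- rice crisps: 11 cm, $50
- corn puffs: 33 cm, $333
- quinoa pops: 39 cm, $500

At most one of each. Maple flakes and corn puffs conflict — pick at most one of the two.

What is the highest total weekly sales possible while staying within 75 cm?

The ratio ordering already packs tightly: maple flakes + quinoa pops, 70 cm, 873.
The spare 5 cm is too small for any remaining product, and no feasible exchange beats 873.

873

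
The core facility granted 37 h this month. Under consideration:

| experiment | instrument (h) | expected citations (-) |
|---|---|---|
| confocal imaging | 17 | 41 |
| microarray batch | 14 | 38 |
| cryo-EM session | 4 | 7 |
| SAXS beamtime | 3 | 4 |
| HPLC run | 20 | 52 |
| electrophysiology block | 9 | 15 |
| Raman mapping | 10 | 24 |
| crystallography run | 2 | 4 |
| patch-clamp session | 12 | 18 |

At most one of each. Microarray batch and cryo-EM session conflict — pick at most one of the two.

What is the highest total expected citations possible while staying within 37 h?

By expected citations per h: microarray batch 2.71, HPLC run 2.60, confocal imaging 2.41, Raman mapping 2.40 lead.
Microarray batch + SAXS beamtime + HPLC run uses 37 of the 37 h and totals 94.

94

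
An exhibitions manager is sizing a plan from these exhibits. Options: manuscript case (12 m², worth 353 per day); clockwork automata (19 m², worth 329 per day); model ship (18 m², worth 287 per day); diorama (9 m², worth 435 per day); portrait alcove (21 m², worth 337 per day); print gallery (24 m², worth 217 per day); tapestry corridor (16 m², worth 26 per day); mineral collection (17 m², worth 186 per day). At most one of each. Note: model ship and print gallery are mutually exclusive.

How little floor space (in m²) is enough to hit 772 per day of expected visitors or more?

Look for the lowest-floor combination reaching 772.
Taking manuscript case + diorama gives 788 (≥ 772) for 21 m².
Any bundle with less than 21 m² falls short of 772.

21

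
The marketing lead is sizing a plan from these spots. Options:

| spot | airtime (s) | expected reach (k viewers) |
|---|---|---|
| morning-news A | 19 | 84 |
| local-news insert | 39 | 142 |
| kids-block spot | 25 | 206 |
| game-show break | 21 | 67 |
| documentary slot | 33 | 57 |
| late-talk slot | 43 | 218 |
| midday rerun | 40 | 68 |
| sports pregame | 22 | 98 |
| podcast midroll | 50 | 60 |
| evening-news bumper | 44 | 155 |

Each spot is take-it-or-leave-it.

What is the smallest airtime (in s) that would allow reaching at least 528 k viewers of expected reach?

Need the lightest bundle worth ≥ 528.
morning-news A + local-news insert + kids-block spot + sports pregame reaches 530 using 105 s.
Any bundle with less than 105 s falls short of 528.

105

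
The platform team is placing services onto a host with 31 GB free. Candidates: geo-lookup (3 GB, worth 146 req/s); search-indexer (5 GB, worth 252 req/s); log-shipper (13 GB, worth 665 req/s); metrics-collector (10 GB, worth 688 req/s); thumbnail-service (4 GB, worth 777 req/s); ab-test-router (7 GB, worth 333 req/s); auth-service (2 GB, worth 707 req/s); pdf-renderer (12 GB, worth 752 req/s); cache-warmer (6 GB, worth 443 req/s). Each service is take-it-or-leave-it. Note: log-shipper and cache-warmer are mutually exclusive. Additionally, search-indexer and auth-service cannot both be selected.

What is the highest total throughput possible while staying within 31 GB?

Taking geo-lookup + metrics-collector + thumbnail-service + auth-service + pdf-renderer: 31 GB used, 3070 in throughput.
Runner-up thumbnail-service + ab-test-router + auth-service + pdf-renderer + cache-warmer tops out at 3012.

3070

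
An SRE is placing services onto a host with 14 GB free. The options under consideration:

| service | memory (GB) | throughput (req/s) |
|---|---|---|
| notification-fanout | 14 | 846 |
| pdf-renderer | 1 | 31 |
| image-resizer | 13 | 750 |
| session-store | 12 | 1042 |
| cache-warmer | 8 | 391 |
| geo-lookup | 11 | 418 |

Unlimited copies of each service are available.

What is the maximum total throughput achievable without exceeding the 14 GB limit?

1104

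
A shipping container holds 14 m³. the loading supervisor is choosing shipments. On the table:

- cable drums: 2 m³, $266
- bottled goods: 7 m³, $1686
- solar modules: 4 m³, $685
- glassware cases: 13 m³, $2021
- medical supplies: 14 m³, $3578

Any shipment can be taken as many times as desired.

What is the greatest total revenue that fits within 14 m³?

3578

Taking medical supplies: 14 m³ used, 3578 in revenue.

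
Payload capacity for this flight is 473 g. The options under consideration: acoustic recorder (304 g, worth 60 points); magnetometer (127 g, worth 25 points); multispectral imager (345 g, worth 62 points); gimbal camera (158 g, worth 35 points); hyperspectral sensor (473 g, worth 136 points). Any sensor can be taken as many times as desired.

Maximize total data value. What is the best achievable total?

Best packing: hyperspectral sensor — 473 g, 136 total.

136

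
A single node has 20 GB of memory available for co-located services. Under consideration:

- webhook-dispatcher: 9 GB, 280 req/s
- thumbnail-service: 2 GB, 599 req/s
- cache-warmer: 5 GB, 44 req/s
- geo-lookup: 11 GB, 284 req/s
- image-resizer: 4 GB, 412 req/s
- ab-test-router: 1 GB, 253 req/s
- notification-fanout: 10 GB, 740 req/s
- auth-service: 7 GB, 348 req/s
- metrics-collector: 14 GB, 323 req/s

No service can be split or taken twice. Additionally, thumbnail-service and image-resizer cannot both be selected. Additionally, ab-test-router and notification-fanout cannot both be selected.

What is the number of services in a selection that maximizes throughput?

3

Optimal total is 1687.
One optimal bundle: thumbnail-service + notification-fanout + auth-service (19 GB).
Any selection reaching 1687 contains exactly 3 services.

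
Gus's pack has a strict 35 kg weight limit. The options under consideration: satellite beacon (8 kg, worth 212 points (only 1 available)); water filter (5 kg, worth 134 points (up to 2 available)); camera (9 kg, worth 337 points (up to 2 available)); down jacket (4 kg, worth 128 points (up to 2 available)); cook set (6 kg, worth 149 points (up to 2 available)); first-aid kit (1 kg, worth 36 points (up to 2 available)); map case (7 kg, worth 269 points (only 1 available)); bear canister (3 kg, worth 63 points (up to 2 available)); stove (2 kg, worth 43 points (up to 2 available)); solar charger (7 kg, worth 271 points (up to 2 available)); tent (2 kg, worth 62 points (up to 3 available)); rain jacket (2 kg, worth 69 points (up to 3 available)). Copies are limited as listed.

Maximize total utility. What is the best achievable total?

Filling by ratio: camera + 2×first-aid kit + map case + 2×solar charger + rain jacket for 1289, with 1 kg left unused.
Replace first-aid kit with rain jacket: the trade gains 33 net, giving 1322 at 35 kg.

1322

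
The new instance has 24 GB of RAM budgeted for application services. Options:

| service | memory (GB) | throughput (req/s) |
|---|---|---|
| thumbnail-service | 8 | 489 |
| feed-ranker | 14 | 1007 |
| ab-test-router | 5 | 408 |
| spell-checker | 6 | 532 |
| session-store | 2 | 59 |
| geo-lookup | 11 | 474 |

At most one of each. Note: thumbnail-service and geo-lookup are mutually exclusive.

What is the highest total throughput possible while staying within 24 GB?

1598

A density-first pass picks thumbnail-service + ab-test-router + spell-checker + session-store — 1488 at 21 GB.
Dropping thumbnail-service and ab-test-router frees 13 GB; slotting in feed-ranker (14 GB) lifts the total to 1598 at 22 GB.
Every other selection either busts 24 GB or breaks a pairing rule or fails to beat 1598.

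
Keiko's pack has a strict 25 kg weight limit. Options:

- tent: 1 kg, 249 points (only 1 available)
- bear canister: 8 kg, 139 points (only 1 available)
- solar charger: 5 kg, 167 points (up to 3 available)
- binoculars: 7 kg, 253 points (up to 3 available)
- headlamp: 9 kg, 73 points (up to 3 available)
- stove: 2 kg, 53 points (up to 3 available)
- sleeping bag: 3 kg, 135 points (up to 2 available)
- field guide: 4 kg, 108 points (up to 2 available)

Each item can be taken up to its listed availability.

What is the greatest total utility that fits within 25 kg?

1143

Density check — tent 249.00, sleeping bag 45.00, binoculars 36.14, solar charger 33.40 are the best per kg.
Greedy by ratio would take tent + 2×binoculars + 2×sleeping bag + field guide: 25 kg used, total 1133.
The 7 kg tied up in sleeping bag and field guide is better spent on binoculars — total rises to 1143 (25 kg).
That's the maximum — no swap from here does better than 1143.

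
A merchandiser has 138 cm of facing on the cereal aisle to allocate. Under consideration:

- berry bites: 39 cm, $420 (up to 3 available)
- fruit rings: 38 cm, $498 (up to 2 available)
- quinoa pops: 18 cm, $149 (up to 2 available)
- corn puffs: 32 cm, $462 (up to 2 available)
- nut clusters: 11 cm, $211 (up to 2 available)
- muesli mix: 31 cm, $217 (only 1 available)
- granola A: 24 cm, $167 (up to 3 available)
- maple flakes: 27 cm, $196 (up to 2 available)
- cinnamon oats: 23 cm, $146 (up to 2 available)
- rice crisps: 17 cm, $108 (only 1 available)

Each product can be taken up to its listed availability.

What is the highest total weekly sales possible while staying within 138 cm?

1880

Density check — nut clusters 19.18, corn puffs 14.44, fruit rings 13.11 are the best per cm.
A density-first pass picks fruit rings + 2×corn puffs + 2×nut clusters — 1844 at 124 cm.
Replace corn puffs with fruit rings: the trade gains 36 net, giving 1880 at 130 cm.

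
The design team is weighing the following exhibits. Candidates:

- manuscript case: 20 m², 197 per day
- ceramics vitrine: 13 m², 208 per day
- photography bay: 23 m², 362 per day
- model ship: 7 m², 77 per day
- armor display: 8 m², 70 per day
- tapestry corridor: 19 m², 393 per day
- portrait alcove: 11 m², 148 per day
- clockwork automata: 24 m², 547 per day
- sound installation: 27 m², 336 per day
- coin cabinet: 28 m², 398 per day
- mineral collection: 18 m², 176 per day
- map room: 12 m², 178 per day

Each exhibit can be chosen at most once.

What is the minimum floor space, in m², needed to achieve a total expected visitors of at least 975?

50

Need the lightest bundle worth ≥ 975.
model ship + tapestry corridor + clockwork automata reaches 1017 using 50 m².
Below 50 m² the best achievable stays under 975.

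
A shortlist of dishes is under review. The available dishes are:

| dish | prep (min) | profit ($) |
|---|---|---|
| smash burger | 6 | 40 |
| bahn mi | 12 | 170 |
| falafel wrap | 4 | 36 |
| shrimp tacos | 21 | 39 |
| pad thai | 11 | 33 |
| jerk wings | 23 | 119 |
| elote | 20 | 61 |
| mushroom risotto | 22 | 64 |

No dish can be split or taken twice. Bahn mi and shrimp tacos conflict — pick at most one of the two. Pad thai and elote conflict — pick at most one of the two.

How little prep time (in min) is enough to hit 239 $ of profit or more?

22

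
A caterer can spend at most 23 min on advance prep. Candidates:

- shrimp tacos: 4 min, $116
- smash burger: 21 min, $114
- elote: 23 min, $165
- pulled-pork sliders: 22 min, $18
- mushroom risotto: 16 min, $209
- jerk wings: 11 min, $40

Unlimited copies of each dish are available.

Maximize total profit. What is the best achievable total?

580

By profit per min: shrimp tacos 29.00, mushroom risotto 13.06, elote 7.17 lead.
5×shrimp tacos uses 20 of the 23 min and totals 580.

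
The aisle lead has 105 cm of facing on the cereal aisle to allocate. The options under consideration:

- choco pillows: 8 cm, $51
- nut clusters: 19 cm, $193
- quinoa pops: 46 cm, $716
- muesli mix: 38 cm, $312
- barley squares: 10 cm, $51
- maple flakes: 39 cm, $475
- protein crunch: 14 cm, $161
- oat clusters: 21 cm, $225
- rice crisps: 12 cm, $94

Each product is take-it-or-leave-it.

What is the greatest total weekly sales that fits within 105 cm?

1384

Filling by ratio: quinoa pops + maple flakes + protein crunch for 1352, with 6 cm left unused.
Replace protein crunch with nut clusters: the trade gains 32 net, giving 1384 at 104 cm.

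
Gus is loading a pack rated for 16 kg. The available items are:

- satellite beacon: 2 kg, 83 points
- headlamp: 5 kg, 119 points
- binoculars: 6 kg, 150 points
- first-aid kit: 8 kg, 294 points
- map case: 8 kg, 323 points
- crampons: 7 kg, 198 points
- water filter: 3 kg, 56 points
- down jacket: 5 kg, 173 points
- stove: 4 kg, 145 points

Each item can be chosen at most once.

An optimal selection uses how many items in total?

2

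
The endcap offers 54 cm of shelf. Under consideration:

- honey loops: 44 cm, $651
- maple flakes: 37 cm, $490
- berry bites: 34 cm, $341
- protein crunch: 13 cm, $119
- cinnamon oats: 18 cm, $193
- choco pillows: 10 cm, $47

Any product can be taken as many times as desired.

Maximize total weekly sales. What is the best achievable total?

698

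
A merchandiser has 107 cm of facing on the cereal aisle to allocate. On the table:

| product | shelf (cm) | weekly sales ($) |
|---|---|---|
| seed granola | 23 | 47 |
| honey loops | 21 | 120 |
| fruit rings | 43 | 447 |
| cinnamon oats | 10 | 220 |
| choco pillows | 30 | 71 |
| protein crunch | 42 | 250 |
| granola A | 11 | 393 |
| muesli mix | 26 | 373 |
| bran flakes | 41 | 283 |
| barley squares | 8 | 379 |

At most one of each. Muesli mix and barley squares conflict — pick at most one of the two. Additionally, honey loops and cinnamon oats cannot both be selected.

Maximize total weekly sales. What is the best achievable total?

1510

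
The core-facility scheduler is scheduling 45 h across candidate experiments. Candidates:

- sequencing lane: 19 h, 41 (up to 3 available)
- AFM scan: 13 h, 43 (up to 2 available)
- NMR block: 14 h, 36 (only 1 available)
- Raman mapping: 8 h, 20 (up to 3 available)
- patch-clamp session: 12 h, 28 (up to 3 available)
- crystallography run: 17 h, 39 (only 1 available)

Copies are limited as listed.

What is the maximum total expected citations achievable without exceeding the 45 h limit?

Density check — AFM scan 3.31, NMR block 2.57, Raman mapping 2.50 are the best per h.
Greedy by ratio would take 2×AFM scan + NMR block: 40 h used, total 122.
Dropping NMR block frees 14 h; slotting in sequencing lane (19 h) lifts the total to 127 at 45 h.
Every other selection either busts 45 h or exceeds an availability limit or fails to beat 127.

127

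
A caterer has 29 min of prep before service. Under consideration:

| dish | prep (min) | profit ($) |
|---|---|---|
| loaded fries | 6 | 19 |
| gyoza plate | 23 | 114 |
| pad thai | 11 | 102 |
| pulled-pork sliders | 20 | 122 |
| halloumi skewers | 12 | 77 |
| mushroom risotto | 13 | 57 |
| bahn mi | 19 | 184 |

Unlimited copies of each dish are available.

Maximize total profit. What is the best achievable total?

Taking the top-ratio dishes first gives loaded fries + bahn mi for 203 (25 min).
The 19 min tied up in bahn mi is better spent on 2×pad thai — total rises to 223 (28 min).
Nothing else within 29 min beats 223.

223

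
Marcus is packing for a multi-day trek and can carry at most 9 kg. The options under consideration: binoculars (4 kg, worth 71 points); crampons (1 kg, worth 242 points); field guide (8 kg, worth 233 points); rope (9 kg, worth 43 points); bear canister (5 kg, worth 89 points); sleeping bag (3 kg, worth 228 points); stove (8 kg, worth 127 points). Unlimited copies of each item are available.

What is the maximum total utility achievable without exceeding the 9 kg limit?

9×crampons uses 9 of the 9 kg and totals 2178.

2178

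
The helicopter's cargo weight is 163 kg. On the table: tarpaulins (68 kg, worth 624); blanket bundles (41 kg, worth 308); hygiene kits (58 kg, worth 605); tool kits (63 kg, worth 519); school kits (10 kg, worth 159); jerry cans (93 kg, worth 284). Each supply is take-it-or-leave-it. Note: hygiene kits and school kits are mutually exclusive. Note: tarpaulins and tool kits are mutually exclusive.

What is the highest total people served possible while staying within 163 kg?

Best packing: blanket bundles + hygiene kits + tool kits — 162 kg, 1432 total.
The closest alternative, tarpaulins + hygiene kits, reaches only 1229.

1432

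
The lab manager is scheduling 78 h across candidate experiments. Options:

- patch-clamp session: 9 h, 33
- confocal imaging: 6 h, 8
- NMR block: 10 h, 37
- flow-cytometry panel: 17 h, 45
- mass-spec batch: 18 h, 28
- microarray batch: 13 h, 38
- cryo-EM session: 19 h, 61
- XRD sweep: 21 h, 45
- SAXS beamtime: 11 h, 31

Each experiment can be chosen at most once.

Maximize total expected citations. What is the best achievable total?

Greedy by ratio would take patch-clamp session + confocal imaging + NMR block + microarray batch + cryo-EM session + SAXS beamtime: 68 h used, total 208.
Dropping SAXS beamtime frees 11 h; slotting in flow-cytometry panel (17 h) lifts the total to 222 at 74 h.
That's the maximum — no swap from here does better than 222.

222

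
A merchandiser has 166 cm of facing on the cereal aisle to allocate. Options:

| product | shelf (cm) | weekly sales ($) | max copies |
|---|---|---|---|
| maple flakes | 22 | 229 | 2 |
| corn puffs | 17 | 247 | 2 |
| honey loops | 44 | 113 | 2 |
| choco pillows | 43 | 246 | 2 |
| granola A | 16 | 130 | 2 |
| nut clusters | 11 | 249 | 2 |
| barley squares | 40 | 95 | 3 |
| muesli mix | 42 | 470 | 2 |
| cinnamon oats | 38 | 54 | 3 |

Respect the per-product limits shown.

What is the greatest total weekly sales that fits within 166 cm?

2161

By weekly sales per cm: nut clusters 22.64, corn puffs 14.53, muesli mix 11.19 lead.
Taking maple flakes + 2×corn puffs + 2×nut clusters + 2×muesli mix: 162 cm used, 2161 in weekly sales.
The spare 4 cm is too small for any remaining product, and no exchange beats 2161.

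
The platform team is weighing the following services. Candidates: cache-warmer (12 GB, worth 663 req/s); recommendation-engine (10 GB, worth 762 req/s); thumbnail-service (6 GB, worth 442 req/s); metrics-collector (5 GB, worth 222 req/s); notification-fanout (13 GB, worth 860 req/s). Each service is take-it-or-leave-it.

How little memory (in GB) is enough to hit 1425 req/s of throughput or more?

21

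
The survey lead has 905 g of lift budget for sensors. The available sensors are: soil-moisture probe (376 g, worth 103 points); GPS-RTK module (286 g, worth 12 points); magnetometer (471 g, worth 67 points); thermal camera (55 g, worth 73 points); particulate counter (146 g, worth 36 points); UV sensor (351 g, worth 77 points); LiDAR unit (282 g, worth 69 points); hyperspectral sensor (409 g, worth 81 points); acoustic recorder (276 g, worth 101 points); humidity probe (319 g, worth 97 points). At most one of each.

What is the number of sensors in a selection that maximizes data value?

4

Optimal total is 313.
soil-moisture probe + thermal camera + particulate counter + acoustic recorder hits 313 at 853 g.
All optima have 4 sensors.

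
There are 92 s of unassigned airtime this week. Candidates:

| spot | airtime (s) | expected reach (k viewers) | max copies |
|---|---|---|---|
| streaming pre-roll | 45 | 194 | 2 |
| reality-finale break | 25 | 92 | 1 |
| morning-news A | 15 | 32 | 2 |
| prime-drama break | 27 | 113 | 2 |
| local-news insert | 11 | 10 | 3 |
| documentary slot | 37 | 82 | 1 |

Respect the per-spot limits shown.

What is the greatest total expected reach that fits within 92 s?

388

Density check — streaming pre-roll 4.31, prime-drama break 4.19, reality-finale break 3.68 are the best per s.
Best packing: 2×streaming pre-roll — 90 s, 388 total.
Nothing else within 92 s beats 388.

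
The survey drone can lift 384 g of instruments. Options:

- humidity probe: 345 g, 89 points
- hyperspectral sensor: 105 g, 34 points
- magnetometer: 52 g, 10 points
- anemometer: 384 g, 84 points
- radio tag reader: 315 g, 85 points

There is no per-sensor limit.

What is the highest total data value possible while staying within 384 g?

Taking 3×hyperspectral sensor + magnetometer: 367 g used, 112 in data value.
The spare 17 g is too small for any remaining sensor, and no exchange beats 112.

112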